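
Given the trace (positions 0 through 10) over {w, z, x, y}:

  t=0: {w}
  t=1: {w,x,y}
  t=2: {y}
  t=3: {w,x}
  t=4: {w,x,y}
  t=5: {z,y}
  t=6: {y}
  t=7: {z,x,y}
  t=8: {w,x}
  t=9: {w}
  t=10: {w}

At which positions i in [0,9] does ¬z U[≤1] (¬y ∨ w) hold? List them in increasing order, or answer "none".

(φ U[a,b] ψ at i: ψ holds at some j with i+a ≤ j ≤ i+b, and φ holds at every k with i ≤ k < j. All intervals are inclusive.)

Evaluate at each i in [0,9]:
  i=0: ✓ (rhs at j=0)
  i=1: ✓ (rhs at j=1)
  i=2: ✓ (rhs at j=3; lhs holds on [2,2])
  i=3: ✓ (rhs at j=3)
  i=4: ✓ (rhs at j=4)
  i=5: ✗ (no rhs in [5,6])
  i=6: ✗ (no rhs in [6,7])
  i=7: ✗ (lhs fails at k=7 before rhs at j=8)
  i=8: ✓ (rhs at j=8)
  i=9: ✓ (rhs at j=9)

0, 1, 2, 3, 4, 8, 9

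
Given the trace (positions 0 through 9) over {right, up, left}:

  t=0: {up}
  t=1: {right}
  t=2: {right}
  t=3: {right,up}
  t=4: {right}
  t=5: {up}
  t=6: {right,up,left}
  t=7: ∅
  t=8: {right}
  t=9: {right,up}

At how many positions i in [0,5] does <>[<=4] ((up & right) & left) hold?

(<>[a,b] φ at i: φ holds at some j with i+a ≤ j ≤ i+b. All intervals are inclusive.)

4

Evaluate at each i in [0,5]:
  i=0: ✗ (none in [0,4])
  i=1: ✗ (none in [1,5])
  i=2: ✓ (witness j=6)
  i=3: ✓ (witness j=6)
  i=4: ✓ (witness j=6)
  i=5: ✓ (witness j=6)
Positions where it holds: {2, 3, 4, 5} → 4.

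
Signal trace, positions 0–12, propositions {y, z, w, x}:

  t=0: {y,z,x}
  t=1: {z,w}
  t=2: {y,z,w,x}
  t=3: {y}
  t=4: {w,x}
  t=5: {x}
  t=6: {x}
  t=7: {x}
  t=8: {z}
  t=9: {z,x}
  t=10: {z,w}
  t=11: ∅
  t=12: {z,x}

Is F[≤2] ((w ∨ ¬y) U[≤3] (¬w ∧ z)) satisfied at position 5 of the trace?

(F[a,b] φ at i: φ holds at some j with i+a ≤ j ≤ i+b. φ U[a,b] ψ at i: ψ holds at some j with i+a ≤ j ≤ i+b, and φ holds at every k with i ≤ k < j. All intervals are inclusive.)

Check ((w ∨ ¬y) U[≤3] (¬w ∧ z)) at each j in [5,7]:
  j=5: holds
  j=6: holds
  j=7: holds
Found at j=5 → formula holds.

True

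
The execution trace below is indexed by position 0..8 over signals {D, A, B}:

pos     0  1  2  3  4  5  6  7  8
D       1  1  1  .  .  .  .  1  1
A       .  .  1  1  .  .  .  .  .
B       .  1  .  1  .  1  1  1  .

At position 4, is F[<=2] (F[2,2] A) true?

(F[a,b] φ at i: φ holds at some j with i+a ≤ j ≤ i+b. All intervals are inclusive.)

Does not hold

Check F[2,2] A at each j in [4,6]:
  j=4: fails (none in [6,6])
  j=5: fails (none in [7,7])
  j=6: fails (none in [8,8])
No position in the window satisfies it → formula fails.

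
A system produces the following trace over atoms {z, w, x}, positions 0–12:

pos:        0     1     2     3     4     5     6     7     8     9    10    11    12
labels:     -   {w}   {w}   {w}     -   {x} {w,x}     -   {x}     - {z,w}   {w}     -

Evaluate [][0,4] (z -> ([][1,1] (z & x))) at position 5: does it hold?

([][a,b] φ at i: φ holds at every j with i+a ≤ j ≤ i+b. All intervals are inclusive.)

Yes

Check (z -> ([][1,1] (z & x))) at every j in [5,9]:
  j=5: antecedent false → ✓
  j=6: antecedent false → ✓
  j=7: antecedent false → ✓
  j=8: antecedent false → ✓
  j=9: antecedent false → ✓
All positions satisfy it → formula holds.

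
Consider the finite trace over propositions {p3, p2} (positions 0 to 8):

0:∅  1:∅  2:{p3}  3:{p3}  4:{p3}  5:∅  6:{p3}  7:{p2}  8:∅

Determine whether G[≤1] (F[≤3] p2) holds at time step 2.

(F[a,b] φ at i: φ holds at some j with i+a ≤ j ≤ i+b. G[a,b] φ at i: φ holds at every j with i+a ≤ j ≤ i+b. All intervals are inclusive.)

Check F[≤3] p2 at every j in [2,3]:
  j=2: fails (none in [2,5])
  j=3: fails (none in [3,6])
Fails at j=2 → formula fails.

No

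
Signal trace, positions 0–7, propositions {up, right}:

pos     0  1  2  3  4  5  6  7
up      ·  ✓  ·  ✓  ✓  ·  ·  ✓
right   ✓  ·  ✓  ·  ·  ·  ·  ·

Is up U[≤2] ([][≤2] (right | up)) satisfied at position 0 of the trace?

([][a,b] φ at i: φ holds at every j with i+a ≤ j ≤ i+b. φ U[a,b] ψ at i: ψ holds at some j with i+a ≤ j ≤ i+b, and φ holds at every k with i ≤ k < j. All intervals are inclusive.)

Holds

Need some j in [0,2] with [][≤2] (right | up), and up at every k in [0,j-1].
  j=0: [][≤2] (right | up) holds; no prefix to check → satisfied.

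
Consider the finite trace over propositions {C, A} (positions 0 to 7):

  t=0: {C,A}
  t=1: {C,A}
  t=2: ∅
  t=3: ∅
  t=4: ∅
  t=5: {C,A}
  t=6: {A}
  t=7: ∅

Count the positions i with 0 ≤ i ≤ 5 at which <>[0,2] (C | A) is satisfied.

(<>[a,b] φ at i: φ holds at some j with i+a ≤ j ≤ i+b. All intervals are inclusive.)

Evaluate at each i in [0,5]:
  i=0: ✓ (witness j=0)
  i=1: ✓ (witness j=1)
  i=2: ✗ (none in [2,4])
  i=3: ✓ (witness j=5)
  i=4: ✓ (witness j=5)
  i=5: ✓ (witness j=5)
Positions where it holds: {0, 1, 3, 4, 5} → 5.

5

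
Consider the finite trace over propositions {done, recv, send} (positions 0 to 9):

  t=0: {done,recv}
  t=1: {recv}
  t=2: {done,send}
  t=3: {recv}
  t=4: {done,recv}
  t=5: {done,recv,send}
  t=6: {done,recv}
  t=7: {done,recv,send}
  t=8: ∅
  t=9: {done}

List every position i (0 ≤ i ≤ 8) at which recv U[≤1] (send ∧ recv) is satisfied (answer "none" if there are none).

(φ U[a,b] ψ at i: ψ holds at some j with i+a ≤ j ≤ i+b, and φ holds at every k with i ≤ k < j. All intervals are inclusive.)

4, 5, 6, 7

Evaluate at each i in [0,8]:
  i=0: ✗ (no rhs in [0,1])
  i=1: ✗ (no rhs in [1,2])
  i=2: ✗ (no rhs in [2,3])
  i=3: ✗ (no rhs in [3,4])
  i=4: ✓ (rhs at j=5; lhs holds on [4,4])
  i=5: ✓ (rhs at j=5)
  i=6: ✓ (rhs at j=7; lhs holds on [6,6])
  i=7: ✓ (rhs at j=7)
  i=8: ✗ (no rhs in [8,9])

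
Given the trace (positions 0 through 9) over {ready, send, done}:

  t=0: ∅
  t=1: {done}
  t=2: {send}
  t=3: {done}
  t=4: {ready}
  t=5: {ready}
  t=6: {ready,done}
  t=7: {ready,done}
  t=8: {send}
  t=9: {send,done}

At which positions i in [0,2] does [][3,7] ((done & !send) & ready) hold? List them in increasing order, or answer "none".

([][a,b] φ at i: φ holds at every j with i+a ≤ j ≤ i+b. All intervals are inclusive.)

none

Evaluate at each i in [0,2]:
  i=0: ✗ (fails at j=3)
  i=1: ✗ (fails at j=4)
  i=2: ✗ (fails at j=5)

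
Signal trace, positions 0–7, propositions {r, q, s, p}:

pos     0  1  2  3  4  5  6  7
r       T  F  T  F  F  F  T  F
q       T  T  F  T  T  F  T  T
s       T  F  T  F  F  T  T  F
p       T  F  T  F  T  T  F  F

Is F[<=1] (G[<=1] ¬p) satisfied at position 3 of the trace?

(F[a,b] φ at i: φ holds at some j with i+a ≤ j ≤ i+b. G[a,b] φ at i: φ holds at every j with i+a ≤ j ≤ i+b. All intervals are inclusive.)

No

Check G[<=1] ¬p at each j in [3,4]:
  j=3: fails at 4
  j=4: fails at 4
No position in the window satisfies it → formula fails.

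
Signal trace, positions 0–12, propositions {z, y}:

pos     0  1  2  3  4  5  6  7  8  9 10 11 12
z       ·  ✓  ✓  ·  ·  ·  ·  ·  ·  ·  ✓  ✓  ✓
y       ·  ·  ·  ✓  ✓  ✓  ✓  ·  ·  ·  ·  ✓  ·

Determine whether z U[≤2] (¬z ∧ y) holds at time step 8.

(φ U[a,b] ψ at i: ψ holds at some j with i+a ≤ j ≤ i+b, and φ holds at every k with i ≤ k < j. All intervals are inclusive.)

Need some j in [8,10] with (¬z ∧ y), and z at every k in [8,j-1].
  j=8: (¬z ∧ y) false.
  j=9: (¬z ∧ y) false.
  j=10: (¬z ∧ y) false.
No j in the window works → until fails.

Does not hold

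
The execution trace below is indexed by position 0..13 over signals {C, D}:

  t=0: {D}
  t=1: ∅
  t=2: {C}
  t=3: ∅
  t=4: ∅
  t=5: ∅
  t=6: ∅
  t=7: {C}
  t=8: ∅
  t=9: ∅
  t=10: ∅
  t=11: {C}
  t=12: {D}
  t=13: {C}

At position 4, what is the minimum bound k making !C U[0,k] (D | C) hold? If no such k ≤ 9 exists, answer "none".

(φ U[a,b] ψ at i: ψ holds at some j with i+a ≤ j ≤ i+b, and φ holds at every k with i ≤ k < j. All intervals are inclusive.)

3

Need earliest j ≥ 4 with (D | C), and !C at every k in [4,j-1].
  j=4: rhs fails.
  j=5: rhs fails.
  j=6: rhs fails.
  j=7: rhs holds; lhs holds on [4,6]. k = 3.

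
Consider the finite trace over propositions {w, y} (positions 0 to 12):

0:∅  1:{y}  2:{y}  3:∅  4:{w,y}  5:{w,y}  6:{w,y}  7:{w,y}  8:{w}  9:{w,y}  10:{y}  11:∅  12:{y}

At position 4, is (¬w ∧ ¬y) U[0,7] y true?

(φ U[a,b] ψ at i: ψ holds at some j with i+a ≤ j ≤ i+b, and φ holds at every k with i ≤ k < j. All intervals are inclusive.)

Need some j in [4,11] with y, and (¬w ∧ ¬y) at every k in [4,j-1].
  j=4: y holds; no prefix to check → satisfied.

Holds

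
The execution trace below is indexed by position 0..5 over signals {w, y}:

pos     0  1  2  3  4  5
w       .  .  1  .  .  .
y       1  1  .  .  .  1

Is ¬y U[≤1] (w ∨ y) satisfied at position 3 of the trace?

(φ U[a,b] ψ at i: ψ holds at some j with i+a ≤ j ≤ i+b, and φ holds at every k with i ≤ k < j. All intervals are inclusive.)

Need some j in [3,4] with (w ∨ y), and ¬y at every k in [3,j-1].
  j=3: (w ∨ y) false.
  j=4: (w ∨ y) false.
No j in the window works → until fails.

False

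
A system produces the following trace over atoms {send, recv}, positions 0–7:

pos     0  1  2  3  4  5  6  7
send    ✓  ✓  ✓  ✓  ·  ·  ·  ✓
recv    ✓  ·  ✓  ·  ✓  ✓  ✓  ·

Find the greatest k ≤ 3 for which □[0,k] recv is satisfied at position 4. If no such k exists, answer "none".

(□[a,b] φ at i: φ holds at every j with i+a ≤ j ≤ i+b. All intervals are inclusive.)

recv must hold from j=4 onward; find where it first fails.
  j=4: holds
  j=5: holds
  j=6: holds
  j=7: fails
Holds on [4,6], so largest k = 2.

2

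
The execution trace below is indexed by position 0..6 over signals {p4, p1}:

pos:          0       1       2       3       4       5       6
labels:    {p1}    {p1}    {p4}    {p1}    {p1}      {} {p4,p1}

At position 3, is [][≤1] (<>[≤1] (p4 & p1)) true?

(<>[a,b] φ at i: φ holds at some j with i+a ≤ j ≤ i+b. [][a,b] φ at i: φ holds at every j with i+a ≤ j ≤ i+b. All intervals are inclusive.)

Does not hold

Check <>[≤1] (p4 & p1) at every j in [3,4]:
  j=3: fails (none in [3,4])
  j=4: fails (none in [4,5])
Fails at j=3 → formula fails.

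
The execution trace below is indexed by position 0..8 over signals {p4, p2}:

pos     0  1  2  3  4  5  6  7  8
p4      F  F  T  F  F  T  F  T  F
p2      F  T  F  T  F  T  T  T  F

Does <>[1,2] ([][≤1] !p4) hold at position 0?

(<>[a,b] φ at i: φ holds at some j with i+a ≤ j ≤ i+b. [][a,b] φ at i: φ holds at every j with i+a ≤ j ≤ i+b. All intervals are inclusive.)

Check [][≤1] !p4 at each j in [1,2]:
  j=1: fails at 2
  j=2: fails at 2
No position in the window satisfies it → formula fails.

False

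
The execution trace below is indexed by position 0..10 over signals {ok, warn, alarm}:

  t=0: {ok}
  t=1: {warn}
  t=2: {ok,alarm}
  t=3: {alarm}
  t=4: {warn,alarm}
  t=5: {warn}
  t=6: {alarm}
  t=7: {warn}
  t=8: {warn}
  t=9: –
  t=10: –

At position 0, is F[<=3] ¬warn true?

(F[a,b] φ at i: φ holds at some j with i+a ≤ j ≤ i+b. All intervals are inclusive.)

Holds

Check ¬warn at each j in [0,3]:
  j=0: true
  j=1: false
  j=2: true
  j=3: true
Found at j=0 → formula holds.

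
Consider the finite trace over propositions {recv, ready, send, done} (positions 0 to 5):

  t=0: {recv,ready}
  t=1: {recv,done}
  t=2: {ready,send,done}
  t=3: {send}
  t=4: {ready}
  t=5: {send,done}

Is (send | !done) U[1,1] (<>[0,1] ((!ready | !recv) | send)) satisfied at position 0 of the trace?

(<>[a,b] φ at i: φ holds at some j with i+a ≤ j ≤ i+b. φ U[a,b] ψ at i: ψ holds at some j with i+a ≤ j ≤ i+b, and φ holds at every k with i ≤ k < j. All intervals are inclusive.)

True

Need some j in [1,1] with <>[0,1] ((!ready | !recv) | send), and (send | !done) at every k in [0,j-1].
  j=1: <>[0,1] ((!ready | !recv) | send) holds; (send | !done) holds at every k in [0,0] → satisfied.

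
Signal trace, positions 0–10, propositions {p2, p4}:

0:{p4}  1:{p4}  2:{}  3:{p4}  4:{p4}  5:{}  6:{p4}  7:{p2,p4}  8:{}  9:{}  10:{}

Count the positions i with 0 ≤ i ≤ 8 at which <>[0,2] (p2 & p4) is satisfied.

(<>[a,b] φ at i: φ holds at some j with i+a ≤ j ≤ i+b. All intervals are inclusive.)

Evaluate at each i in [0,8]:
  i=0: ✗ (none in [0,2])
  i=1: ✗ (none in [1,3])
  i=2: ✗ (none in [2,4])
  i=3: ✗ (none in [3,5])
  i=4: ✗ (none in [4,6])
  i=5: ✓ (witness j=7)
  i=6: ✓ (witness j=7)
  i=7: ✓ (witness j=7)
  i=8: ✗ (none in [8,10])
Positions where it holds: {5, 6, 7} → 3.

3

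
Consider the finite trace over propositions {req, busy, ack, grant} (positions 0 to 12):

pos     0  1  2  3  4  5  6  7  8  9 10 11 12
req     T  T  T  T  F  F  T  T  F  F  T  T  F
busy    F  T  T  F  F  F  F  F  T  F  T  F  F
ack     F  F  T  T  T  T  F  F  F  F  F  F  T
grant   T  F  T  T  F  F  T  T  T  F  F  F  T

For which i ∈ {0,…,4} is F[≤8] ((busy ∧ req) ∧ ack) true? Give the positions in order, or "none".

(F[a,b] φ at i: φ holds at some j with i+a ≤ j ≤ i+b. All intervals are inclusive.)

0, 1, 2

Evaluate at each i in [0,4]:
  i=0: ✓ (witness j=2)
  i=1: ✓ (witness j=2)
  i=2: ✓ (witness j=2)
  i=3: ✗ (none in [3,11])
  i=4: ✗ (none in [4,12])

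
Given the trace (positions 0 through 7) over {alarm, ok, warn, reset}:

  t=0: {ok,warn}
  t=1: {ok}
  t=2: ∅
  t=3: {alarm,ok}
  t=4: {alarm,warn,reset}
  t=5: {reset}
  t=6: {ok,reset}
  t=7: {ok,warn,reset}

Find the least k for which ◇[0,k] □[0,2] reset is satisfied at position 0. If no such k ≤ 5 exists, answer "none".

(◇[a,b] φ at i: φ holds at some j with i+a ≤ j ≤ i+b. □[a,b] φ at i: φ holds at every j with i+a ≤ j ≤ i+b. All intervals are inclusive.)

4

Scan j = 0,1,… for □[0,2] reset:
  j=0: fails
  j=1: fails
  j=2: fails
  j=3: fails
  j=4: holds
First hit at j=4, so smallest k = 4-0 = 4.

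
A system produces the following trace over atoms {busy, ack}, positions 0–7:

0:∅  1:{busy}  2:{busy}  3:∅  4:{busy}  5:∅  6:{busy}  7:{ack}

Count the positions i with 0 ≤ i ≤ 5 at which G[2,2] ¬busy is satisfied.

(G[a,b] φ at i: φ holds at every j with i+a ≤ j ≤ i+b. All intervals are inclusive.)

3

Evaluate at each i in [0,5]:
  i=0: ✗ (fails at j=2)
  i=1: ✓ (all of [3,3])
  i=2: ✗ (fails at j=4)
  i=3: ✓ (all of [5,5])
  i=4: ✗ (fails at j=6)
  i=5: ✓ (all of [7,7])
Positions where it holds: {1, 3, 5} → 3.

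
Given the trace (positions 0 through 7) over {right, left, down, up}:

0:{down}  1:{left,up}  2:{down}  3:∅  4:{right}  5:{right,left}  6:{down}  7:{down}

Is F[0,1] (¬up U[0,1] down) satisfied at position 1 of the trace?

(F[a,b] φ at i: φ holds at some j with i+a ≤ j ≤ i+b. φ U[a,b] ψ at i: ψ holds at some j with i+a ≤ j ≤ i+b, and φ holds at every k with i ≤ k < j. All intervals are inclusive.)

Yes

Check (¬up U[0,1] down) at each j in [1,2]:
  j=1: fails
  j=2: holds
Found at j=2 → formula holds.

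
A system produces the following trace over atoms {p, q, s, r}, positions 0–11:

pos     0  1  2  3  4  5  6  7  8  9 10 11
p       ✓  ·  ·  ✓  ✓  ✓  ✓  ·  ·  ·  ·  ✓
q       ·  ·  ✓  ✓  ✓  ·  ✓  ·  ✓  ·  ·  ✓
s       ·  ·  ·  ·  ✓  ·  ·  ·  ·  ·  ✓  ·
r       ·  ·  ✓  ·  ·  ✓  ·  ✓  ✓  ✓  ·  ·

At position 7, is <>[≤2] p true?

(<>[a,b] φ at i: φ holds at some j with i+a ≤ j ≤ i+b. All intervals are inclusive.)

No

Check p at each j in [7,9]:
  j=7: false
  j=8: false
  j=9: false
No position in the window satisfies it → formula fails.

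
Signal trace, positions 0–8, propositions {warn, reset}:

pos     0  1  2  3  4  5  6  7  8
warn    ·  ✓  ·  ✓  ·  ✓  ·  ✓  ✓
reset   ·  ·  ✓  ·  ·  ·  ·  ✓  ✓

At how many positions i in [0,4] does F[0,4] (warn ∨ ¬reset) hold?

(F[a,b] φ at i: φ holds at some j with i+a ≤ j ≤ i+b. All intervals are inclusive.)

Evaluate at each i in [0,4]:
  i=0: ✓ (witness j=0)
  i=1: ✓ (witness j=1)
  i=2: ✓ (witness j=3)
  i=3: ✓ (witness j=3)
  i=4: ✓ (witness j=4)
Positions where it holds: {0, 1, 2, 3, 4} → 5.

5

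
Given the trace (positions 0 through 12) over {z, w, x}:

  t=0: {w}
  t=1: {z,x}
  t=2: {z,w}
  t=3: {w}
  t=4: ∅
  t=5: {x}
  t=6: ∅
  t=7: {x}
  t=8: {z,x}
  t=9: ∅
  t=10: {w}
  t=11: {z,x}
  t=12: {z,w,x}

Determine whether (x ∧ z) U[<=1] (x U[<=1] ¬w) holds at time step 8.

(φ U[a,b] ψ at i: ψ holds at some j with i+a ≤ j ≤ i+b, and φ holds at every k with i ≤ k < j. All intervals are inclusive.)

Holds

Need some j in [8,9] with (x U[<=1] ¬w), and (x ∧ z) at every k in [8,j-1].
  j=8: (x U[<=1] ¬w) holds; no prefix to check → satisfied.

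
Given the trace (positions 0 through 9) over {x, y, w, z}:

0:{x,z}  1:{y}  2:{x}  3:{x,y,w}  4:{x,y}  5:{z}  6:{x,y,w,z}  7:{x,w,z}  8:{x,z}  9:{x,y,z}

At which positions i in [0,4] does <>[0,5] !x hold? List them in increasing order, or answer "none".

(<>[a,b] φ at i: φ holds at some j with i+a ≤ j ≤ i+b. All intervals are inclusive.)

0, 1, 2, 3, 4

Evaluate at each i in [0,4]:
  i=0: ✓ (witness j=1)
  i=1: ✓ (witness j=1)
  i=2: ✓ (witness j=5)
  i=3: ✓ (witness j=5)
  i=4: ✓ (witness j=5)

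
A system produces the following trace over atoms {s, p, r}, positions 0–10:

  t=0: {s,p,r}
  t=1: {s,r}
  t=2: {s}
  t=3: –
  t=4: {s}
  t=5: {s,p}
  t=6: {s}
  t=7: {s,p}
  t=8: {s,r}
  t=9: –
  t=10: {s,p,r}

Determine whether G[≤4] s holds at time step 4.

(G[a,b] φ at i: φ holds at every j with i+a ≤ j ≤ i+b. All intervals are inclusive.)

Check s at every j in [4,8]:
  j=4: true
  j=5: true
  j=6: true
  j=7: true
  j=8: true
All positions satisfy it → formula holds.

Holds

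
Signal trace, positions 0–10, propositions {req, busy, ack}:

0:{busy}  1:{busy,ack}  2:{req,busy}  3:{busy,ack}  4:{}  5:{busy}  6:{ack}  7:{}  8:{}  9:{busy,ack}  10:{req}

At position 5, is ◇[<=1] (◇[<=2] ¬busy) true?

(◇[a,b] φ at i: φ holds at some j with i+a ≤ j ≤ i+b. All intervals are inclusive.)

Holds

Check ◇[<=2] ¬busy at each j in [5,6]:
  j=5: holds (witness at 6)
  j=6: holds (witness at 6)
Found at j=5 → formula holds.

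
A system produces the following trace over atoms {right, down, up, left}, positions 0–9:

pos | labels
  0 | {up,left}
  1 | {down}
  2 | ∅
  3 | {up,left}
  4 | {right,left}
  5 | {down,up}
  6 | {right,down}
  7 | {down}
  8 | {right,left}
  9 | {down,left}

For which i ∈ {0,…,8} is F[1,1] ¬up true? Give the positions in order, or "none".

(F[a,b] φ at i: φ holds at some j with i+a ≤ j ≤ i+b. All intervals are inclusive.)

Evaluate at each i in [0,8]:
  i=0: ✓ (witness j=1)
  i=1: ✓ (witness j=2)
  i=2: ✗ (none in [3,3])
  i=3: ✓ (witness j=4)
  i=4: ✗ (none in [5,5])
  i=5: ✓ (witness j=6)
  i=6: ✓ (witness j=7)
  i=7: ✓ (witness j=8)
  i=8: ✓ (witness j=9)

0, 1, 3, 5, 6, 7, 8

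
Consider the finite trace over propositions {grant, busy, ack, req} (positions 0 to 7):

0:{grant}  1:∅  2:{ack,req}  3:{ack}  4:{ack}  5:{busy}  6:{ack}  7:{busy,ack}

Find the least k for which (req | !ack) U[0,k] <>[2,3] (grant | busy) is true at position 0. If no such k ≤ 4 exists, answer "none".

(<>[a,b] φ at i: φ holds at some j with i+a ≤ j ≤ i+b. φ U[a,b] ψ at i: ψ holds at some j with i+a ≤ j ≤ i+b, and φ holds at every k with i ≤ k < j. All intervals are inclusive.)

2

Need earliest j ≥ 0 with <>[2,3] (grant | busy), and (req | !ack) at every k in [0,j-1].
  j=0: rhs fails.
  j=1: rhs fails.
  j=2: rhs holds; lhs holds on [0,1]. k = 2.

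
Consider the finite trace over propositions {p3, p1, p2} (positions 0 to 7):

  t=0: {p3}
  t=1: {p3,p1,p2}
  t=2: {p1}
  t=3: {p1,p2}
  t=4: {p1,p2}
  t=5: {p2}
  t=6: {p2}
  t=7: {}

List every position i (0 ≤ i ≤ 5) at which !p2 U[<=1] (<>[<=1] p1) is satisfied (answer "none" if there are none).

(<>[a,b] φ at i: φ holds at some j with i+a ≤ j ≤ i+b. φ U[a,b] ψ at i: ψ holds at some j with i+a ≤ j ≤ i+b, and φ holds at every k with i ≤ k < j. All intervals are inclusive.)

Evaluate at each i in [0,5]:
  i=0: ✓ (rhs at j=0)
  i=1: ✓ (rhs at j=1)
  i=2: ✓ (rhs at j=2)
  i=3: ✓ (rhs at j=3)
  i=4: ✓ (rhs at j=4)
  i=5: ✗ (no rhs in [5,6])

0, 1, 2, 3, 4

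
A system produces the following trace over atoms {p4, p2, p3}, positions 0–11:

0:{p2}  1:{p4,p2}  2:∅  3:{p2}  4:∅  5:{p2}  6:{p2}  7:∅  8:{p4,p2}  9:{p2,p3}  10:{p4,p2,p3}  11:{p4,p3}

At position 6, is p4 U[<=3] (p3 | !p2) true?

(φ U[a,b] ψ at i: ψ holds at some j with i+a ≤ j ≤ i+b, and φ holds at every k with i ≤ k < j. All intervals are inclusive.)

Need some j in [6,9] with (p3 | !p2), and p4 at every k in [6,j-1].
  j=6: (p3 | !p2) false.
  j=7: (p3 | !p2) holds, but p4 fails at k=6 → not this j.
  j=8: (p3 | !p2) false.
  j=9: (p3 | !p2) holds, but p4 fails at k=6 → not this j.
No j in the window works → until fails.

Does not hold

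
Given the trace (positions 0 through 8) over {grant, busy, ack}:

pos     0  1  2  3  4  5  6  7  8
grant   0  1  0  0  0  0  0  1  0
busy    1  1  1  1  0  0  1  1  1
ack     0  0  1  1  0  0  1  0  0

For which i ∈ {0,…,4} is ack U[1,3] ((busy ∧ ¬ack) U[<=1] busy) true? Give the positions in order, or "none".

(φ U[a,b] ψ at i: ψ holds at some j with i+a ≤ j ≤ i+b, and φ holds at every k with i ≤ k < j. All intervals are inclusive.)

Evaluate at each i in [0,4]:
  i=0: ✗ (lhs fails at k=0 before rhs at j=1)
  i=1: ✗ (lhs fails at k=1 before rhs at j=2)
  i=2: ✓ (rhs at j=3; lhs holds on [2,2])
  i=3: ✗ (lhs fails at k=4 before rhs at j=6)
  i=4: ✗ (lhs fails at k=4 before rhs at j=6)

2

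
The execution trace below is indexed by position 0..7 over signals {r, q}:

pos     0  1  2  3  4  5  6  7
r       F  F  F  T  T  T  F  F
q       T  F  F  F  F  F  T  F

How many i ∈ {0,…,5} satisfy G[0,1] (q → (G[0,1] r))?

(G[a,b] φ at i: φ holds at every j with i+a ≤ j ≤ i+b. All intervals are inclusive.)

Evaluate at each i in [0,5]:
  i=0: ✗ (fails at j=0)
  i=1: ✓ (all of [1,2])
  i=2: ✓ (all of [2,3])
  i=3: ✓ (all of [3,4])
  i=4: ✓ (all of [4,5])
  i=5: ✗ (fails at j=6)
Positions where it holds: {1, 2, 3, 4} → 4.

4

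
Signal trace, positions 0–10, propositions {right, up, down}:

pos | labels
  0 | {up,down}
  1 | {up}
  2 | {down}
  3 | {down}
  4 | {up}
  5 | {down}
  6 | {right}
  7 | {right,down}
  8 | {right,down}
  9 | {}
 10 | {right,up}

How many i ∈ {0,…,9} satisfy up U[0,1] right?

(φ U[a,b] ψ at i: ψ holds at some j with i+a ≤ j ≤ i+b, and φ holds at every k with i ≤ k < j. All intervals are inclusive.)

Evaluate at each i in [0,9]:
  i=0: ✗ (no rhs in [0,1])
  i=1: ✗ (no rhs in [1,2])
  i=2: ✗ (no rhs in [2,3])
  i=3: ✗ (no rhs in [3,4])
  i=4: ✗ (no rhs in [4,5])
  i=5: ✗ (lhs fails at k=5 before rhs at j=6)
  i=6: ✓ (rhs at j=6)
  i=7: ✓ (rhs at j=7)
  i=8: ✓ (rhs at j=8)
  i=9: ✗ (lhs fails at k=9 before rhs at j=10)
Positions where it holds: {6, 7, 8} → 3.

3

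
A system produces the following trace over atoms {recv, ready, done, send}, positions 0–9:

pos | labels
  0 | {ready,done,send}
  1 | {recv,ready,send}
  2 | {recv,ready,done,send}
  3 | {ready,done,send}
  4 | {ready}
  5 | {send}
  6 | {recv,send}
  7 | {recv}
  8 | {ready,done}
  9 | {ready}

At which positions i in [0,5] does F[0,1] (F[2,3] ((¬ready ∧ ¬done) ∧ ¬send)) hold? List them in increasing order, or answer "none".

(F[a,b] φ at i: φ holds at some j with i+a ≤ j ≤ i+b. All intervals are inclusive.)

3, 4, 5

Evaluate at each i in [0,5]:
  i=0: ✗ (none in [0,1])
  i=1: ✗ (none in [1,2])
  i=2: ✗ (none in [2,3])
  i=3: ✓ (witness j=4)
  i=4: ✓ (witness j=4)
  i=5: ✓ (witness j=5)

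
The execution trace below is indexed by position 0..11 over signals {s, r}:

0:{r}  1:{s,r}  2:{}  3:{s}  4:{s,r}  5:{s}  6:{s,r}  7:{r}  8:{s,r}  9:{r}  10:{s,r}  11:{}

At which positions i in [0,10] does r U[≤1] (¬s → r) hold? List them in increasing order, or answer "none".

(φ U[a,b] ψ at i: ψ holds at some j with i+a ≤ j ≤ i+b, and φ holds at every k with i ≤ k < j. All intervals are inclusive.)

0, 1, 3, 4, 5, 6, 7, 8, 9, 10

Evaluate at each i in [0,10]:
  i=0: ✓ (rhs at j=0)
  i=1: ✓ (rhs at j=1)
  i=2: ✗ (lhs fails at k=2 before rhs at j=3)
  i=3: ✓ (rhs at j=3)
  i=4: ✓ (rhs at j=4)
  i=5: ✓ (rhs at j=5)
  i=6: ✓ (rhs at j=6)
  i=7: ✓ (rhs at j=7)
  i=8: ✓ (rhs at j=8)
  i=9: ✓ (rhs at j=9)
  i=10: ✓ (rhs at j=10)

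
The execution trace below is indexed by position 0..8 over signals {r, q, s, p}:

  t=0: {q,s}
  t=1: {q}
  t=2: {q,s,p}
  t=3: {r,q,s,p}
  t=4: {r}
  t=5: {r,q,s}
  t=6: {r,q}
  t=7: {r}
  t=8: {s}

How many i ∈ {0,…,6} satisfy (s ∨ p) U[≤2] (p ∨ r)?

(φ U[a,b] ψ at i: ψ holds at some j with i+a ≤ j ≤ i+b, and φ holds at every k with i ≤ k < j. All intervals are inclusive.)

5

Evaluate at each i in [0,6]:
  i=0: ✗ (lhs fails at k=1 before rhs at j=2)
  i=1: ✗ (lhs fails at k=1 before rhs at j=2)
  i=2: ✓ (rhs at j=2)
  i=3: ✓ (rhs at j=3)
  i=4: ✓ (rhs at j=4)
  i=5: ✓ (rhs at j=5)
  i=6: ✓ (rhs at j=6)
Positions where it holds: {2, 3, 4, 5, 6} → 5.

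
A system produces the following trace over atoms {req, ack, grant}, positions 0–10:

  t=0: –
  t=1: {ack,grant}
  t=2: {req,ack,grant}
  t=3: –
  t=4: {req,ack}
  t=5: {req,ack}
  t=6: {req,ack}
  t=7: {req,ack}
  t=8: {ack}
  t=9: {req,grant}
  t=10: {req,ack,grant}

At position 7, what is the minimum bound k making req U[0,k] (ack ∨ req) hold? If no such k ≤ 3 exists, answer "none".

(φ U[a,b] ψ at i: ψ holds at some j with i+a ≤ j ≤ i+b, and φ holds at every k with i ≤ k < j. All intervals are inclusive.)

0

Need earliest j ≥ 7 with (ack ∨ req), and req at every k in [7,j-1].
  j=7: rhs holds (empty prefix). k = 0.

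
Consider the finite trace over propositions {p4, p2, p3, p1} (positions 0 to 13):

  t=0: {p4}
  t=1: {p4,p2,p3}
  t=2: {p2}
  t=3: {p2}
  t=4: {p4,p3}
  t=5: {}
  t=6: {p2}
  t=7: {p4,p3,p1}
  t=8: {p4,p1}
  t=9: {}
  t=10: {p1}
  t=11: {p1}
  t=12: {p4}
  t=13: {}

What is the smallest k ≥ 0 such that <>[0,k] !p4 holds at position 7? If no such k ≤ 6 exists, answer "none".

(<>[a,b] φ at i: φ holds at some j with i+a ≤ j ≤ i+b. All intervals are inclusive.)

Scan j = 7,8,… for !p4:
  j=7: fails
  j=8: fails
  j=9: holds
First hit at j=9, so smallest k = 9-7 = 2.

2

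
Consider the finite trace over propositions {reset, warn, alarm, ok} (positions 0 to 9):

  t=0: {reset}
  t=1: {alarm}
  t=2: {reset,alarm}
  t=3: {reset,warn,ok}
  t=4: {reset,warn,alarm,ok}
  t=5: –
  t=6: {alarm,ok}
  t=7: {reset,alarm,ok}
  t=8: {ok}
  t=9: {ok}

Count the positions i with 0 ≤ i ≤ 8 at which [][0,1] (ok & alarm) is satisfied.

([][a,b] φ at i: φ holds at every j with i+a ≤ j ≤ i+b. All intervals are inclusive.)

1

Evaluate at each i in [0,8]:
  i=0: ✗ (fails at j=0)
  i=1: ✗ (fails at j=1)
  i=2: ✗ (fails at j=2)
  i=3: ✗ (fails at j=3)
  i=4: ✗ (fails at j=5)
  i=5: ✗ (fails at j=5)
  i=6: ✓ (all of [6,7])
  i=7: ✗ (fails at j=8)
  i=8: ✗ (fails at j=8)
Positions where it holds: {6} → 1.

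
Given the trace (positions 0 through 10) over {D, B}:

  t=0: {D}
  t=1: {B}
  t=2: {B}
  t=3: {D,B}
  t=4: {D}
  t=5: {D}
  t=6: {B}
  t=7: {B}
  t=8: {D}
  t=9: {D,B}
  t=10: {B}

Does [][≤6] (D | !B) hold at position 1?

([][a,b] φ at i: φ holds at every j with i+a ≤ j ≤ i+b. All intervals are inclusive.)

Check (D | !B) at every j in [1,7]:
  j=1: false
  j=2: false
  j=3: true
  j=4: true
  j=5: true
  j=6: false
  j=7: false
Fails at j=1 → formula fails.

Does not hold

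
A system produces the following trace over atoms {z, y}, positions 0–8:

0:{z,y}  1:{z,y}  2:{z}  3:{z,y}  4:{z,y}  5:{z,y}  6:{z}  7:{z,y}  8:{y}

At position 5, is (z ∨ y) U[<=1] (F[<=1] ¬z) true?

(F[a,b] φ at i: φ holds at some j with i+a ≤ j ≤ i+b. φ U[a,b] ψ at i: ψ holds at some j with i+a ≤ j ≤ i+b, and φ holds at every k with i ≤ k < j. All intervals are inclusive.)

Does not hold

Need some j in [5,6] with F[<=1] ¬z, and (z ∨ y) at every k in [5,j-1].
  j=5: F[<=1] ¬z — fails (none in [5,6]).
  j=6: F[<=1] ¬z — fails (none in [6,7]).
No j in the window works → until fails.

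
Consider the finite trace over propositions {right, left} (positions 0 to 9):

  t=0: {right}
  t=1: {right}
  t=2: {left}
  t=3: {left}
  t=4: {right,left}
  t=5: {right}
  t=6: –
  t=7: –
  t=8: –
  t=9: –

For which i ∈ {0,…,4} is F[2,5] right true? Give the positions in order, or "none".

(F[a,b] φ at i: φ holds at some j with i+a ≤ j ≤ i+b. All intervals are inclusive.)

Evaluate at each i in [0,4]:
  i=0: ✓ (witness j=4)
  i=1: ✓ (witness j=4)
  i=2: ✓ (witness j=4)
  i=3: ✓ (witness j=5)
  i=4: ✗ (none in [6,9])

0, 1, 2, 3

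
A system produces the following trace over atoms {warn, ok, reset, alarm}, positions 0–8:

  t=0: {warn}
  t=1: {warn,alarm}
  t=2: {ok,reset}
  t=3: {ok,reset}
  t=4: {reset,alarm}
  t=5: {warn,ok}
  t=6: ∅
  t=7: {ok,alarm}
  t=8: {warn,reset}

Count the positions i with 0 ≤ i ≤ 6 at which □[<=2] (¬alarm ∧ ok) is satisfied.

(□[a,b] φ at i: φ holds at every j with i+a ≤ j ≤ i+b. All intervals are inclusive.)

0

Evaluate at each i in [0,6]:
  i=0: ✗ (fails at j=0)
  i=1: ✗ (fails at j=1)
  i=2: ✗ (fails at j=4)
  i=3: ✗ (fails at j=4)
  i=4: ✗ (fails at j=4)
  i=5: ✗ (fails at j=6)
  i=6: ✗ (fails at j=6)
Positions where it holds: {} → 0.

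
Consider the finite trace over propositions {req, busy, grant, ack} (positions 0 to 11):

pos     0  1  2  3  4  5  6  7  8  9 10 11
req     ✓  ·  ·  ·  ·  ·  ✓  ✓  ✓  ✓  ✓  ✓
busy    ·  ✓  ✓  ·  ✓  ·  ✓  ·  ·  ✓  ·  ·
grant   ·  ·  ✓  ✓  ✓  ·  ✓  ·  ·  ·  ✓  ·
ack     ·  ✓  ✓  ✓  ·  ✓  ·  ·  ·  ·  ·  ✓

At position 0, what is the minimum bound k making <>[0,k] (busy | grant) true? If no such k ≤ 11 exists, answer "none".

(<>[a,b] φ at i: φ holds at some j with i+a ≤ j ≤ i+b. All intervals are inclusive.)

Scan j = 0,1,… for (busy | grant):
  j=0: fails
  j=1: holds
First hit at j=1, so smallest k = 1-0 = 1.

1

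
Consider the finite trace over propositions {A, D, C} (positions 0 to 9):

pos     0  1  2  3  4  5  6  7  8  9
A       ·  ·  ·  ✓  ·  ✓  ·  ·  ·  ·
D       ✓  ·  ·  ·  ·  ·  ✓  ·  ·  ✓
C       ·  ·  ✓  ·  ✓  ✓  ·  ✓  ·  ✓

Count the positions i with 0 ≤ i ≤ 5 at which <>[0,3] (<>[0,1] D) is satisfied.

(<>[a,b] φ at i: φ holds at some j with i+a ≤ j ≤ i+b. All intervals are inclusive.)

Evaluate at each i in [0,5]:
  i=0: ✓ (witness j=0)
  i=1: ✗ (none in [1,4])
  i=2: ✓ (witness j=5)
  i=3: ✓ (witness j=5)
  i=4: ✓ (witness j=5)
  i=5: ✓ (witness j=5)
Positions where it holds: {0, 2, 3, 4, 5} → 5.

5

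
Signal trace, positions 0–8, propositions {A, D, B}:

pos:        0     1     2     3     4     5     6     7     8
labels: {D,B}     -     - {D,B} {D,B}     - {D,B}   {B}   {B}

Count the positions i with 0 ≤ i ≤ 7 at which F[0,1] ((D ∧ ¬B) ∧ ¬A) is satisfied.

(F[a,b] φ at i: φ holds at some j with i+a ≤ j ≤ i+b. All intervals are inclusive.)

0

Evaluate at each i in [0,7]:
  i=0: ✗ (none in [0,1])
  i=1: ✗ (none in [1,2])
  i=2: ✗ (none in [2,3])
  i=3: ✗ (none in [3,4])
  i=4: ✗ (none in [4,5])
  i=5: ✗ (none in [5,6])
  i=6: ✗ (none in [6,7])
  i=7: ✗ (none in [7,8])
Positions where it holds: {} → 0.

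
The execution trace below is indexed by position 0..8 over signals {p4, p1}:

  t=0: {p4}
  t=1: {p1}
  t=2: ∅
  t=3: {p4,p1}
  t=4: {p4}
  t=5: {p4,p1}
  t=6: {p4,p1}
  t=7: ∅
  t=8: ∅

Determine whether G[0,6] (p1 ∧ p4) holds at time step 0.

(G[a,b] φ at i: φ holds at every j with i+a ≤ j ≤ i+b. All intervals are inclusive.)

False

Check (p1 ∧ p4) at every j in [0,6]:
  j=0: false
  j=1: false
  j=2: false
  j=3: true
  j=4: false
  j=5: true
  j=6: true
Fails at j=0 → formula fails.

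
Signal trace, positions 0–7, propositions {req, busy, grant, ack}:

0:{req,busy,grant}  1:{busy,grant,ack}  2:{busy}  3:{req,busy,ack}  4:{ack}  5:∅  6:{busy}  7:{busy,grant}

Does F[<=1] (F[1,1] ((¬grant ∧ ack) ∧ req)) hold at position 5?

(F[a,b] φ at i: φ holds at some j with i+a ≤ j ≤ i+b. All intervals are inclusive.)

Check F[1,1] ((¬grant ∧ ack) ∧ req) at each j in [5,6]:
  j=5: fails (none in [6,6])
  j=6: fails (none in [7,7])
No position in the window satisfies it → formula fails.

False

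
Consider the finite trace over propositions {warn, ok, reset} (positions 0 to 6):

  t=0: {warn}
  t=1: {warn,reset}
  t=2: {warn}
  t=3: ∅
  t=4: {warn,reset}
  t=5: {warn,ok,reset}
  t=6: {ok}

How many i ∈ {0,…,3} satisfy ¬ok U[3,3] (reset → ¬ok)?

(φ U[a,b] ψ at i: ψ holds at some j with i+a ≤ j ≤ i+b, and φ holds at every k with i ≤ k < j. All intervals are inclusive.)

Evaluate at each i in [0,3]:
  i=0: ✓ (rhs at j=3; lhs holds on [0,2])
  i=1: ✓ (rhs at j=4; lhs holds on [1,3])
  i=2: ✗ (no rhs in [5,5])
  i=3: ✗ (lhs fails at k=5 before rhs at j=6)
Positions where it holds: {0, 1} → 2.

2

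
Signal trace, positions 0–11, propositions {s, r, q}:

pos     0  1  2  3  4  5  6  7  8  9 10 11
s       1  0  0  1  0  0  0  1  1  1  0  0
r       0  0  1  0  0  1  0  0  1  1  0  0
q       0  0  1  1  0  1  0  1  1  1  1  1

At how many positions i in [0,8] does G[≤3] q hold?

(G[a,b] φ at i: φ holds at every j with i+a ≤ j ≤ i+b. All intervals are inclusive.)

Evaluate at each i in [0,8]:
  i=0: ✗ (fails at j=0)
  i=1: ✗ (fails at j=1)
  i=2: ✗ (fails at j=4)
  i=3: ✗ (fails at j=4)
  i=4: ✗ (fails at j=4)
  i=5: ✗ (fails at j=6)
  i=6: ✗ (fails at j=6)
  i=7: ✓ (all of [7,10])
  i=8: ✓ (all of [8,11])
Positions where it holds: {7, 8} → 2.

2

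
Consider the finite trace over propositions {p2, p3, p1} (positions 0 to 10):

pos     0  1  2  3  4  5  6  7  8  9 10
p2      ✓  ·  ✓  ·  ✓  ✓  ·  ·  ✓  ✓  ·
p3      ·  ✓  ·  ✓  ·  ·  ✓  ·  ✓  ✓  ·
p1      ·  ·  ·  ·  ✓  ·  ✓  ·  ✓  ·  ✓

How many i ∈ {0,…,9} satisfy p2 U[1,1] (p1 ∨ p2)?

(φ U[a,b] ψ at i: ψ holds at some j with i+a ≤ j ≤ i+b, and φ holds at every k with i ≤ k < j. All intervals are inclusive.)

4

Evaluate at each i in [0,9]:
  i=0: ✗ (no rhs in [1,1])
  i=1: ✗ (lhs fails at k=1 before rhs at j=2)
  i=2: ✗ (no rhs in [3,3])
  i=3: ✗ (lhs fails at k=3 before rhs at j=4)
  i=4: ✓ (rhs at j=5; lhs holds on [4,4])
  i=5: ✓ (rhs at j=6; lhs holds on [5,5])
  i=6: ✗ (no rhs in [7,7])
  i=7: ✗ (lhs fails at k=7 before rhs at j=8)
  i=8: ✓ (rhs at j=9; lhs holds on [8,8])
  i=9: ✓ (rhs at j=10; lhs holds on [9,9])
Positions where it holds: {4, 5, 8, 9} → 4.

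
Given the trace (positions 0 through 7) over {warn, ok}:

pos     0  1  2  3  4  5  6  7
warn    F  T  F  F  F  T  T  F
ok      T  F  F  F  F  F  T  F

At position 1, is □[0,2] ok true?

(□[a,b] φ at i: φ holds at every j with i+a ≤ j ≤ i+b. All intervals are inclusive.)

False

Check ok at every j in [1,3]:
  j=1: false
  j=2: false
  j=3: false
Fails at j=1 → formula fails.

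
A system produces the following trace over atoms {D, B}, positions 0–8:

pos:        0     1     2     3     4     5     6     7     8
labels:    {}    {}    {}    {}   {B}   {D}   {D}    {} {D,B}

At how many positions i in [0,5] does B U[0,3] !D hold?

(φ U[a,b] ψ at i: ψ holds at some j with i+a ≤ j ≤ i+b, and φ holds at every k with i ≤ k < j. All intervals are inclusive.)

Evaluate at each i in [0,5]:
  i=0: ✓ (rhs at j=0)
  i=1: ✓ (rhs at j=1)
  i=2: ✓ (rhs at j=2)
  i=3: ✓ (rhs at j=3)
  i=4: ✓ (rhs at j=4)
  i=5: ✗ (lhs fails at k=5 before rhs at j=7)
Positions where it holds: {0, 1, 2, 3, 4} → 5.

5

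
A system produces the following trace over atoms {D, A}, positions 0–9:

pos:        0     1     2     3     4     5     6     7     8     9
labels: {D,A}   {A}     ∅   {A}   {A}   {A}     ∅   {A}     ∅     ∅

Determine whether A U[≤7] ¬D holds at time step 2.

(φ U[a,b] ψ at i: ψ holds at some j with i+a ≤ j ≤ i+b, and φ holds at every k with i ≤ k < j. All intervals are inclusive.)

True

Need some j in [2,9] with ¬D, and A at every k in [2,j-1].
  j=2: ¬D holds; no prefix to check → satisfied.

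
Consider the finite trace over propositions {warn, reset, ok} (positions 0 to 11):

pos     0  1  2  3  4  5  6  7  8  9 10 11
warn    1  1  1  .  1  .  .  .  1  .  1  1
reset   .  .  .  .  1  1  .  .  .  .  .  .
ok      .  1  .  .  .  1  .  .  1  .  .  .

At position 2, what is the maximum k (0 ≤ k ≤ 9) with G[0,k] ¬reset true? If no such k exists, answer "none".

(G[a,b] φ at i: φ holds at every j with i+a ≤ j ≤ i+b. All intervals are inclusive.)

1

¬reset must hold from j=2 onward; find where it first fails.
  j=2: holds
  j=3: holds
  j=4: fails
Holds on [2,3], so largest k = 1.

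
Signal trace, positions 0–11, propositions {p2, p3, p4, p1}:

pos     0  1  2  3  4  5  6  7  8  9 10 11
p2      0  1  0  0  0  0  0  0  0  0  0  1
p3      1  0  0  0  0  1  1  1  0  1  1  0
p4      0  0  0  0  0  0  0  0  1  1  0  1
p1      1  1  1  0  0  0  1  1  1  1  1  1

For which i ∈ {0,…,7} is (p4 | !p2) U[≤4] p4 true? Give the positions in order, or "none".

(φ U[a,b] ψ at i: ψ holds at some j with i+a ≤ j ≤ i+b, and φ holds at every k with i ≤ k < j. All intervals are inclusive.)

Evaluate at each i in [0,7]:
  i=0: ✗ (no rhs in [0,4])
  i=1: ✗ (no rhs in [1,5])
  i=2: ✗ (no rhs in [2,6])
  i=3: ✗ (no rhs in [3,7])
  i=4: ✓ (rhs at j=8; lhs holds on [4,7])
  i=5: ✓ (rhs at j=8; lhs holds on [5,7])
  i=6: ✓ (rhs at j=8; lhs holds on [6,7])
  i=7: ✓ (rhs at j=8; lhs holds on [7,7])

4, 5, 6, 7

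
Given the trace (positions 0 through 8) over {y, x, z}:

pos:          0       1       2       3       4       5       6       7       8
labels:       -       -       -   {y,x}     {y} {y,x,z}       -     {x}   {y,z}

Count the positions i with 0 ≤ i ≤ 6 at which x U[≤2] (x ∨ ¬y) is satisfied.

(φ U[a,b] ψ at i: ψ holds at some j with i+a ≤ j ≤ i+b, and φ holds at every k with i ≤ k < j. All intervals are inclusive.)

6

Evaluate at each i in [0,6]:
  i=0: ✓ (rhs at j=0)
  i=1: ✓ (rhs at j=1)
  i=2: ✓ (rhs at j=2)
  i=3: ✓ (rhs at j=3)
  i=4: ✗ (lhs fails at k=4 before rhs at j=5)
  i=5: ✓ (rhs at j=5)
  i=6: ✓ (rhs at j=6)
Positions where it holds: {0, 1, 2, 3, 5, 6} → 6.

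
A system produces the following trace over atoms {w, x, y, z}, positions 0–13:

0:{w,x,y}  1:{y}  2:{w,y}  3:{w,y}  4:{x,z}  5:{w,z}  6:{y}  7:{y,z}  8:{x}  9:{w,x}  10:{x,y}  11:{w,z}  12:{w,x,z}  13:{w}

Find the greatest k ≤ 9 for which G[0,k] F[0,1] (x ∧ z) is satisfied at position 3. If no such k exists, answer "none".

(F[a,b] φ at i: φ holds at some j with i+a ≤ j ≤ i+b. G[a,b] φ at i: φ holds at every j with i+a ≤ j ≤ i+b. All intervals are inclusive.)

F[0,1] (x ∧ z) must hold from j=3 onward; find where it first fails.
  j=3: holds
  j=4: holds
  j=5: fails
Holds on [3,4], so largest k = 1.

1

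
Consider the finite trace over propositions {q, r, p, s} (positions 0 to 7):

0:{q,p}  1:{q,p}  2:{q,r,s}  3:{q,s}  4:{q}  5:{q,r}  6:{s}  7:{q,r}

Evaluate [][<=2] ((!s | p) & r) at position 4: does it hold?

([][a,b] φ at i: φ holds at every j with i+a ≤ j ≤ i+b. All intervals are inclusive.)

Check ((!s | p) & r) at every j in [4,6]:
  j=4: false
  j=5: true
  j=6: false
Fails at j=4 → formula fails.

No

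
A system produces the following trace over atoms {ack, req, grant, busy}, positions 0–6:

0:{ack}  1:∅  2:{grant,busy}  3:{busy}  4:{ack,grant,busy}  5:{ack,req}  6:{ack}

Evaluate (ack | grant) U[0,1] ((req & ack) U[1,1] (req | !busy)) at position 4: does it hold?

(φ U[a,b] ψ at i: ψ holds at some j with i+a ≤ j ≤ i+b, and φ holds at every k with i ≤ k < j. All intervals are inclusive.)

Need some j in [4,5] with ((req & ack) U[1,1] (req | !busy)), and (ack | grant) at every k in [4,j-1].
  j=4: ((req & ack) U[1,1] (req | !busy)) — fails.
  j=5: ((req & ack) U[1,1] (req | !busy)) holds; (ack | grant) holds at every k in [4,4] → satisfied.

True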